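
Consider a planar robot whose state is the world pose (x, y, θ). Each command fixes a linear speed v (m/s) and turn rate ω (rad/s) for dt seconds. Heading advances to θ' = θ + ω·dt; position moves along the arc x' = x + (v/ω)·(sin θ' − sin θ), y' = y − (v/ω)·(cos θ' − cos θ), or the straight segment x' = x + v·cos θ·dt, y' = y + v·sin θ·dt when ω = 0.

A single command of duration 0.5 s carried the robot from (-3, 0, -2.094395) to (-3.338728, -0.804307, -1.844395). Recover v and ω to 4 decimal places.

v = 1.7500, ω = 0.5000

Δθ = -1.844395 − -2.094395 = 0.250000
ω = Δθ/dt = 0.250000/0.5 = 0.5000
R = −Δy/(cos θ' − cos θ) = 3.5000
v = R·ω = 3.5000·0.5000 = 1.7500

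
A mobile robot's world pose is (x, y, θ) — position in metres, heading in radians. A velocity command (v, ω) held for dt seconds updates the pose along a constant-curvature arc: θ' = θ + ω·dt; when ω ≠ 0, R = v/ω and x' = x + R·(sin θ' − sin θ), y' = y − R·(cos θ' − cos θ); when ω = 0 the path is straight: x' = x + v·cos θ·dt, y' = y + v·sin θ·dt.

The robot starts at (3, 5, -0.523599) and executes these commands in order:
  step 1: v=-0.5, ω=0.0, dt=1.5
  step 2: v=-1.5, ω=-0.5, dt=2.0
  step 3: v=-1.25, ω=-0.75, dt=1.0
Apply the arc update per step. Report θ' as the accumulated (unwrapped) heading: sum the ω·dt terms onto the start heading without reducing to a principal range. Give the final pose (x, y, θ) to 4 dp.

(1.2469, 8.9874, -2.2736)

step 1: θ'=-0.5236 (straight) → pose (2.3505, 5.3750, -0.5236)
step 2: θ'=-1.5236 (R=3.0000) → pose (0.8538, 7.8315, -1.5236)
step 3: θ'=-2.2736 (R=1.6667) → pose (1.2469, 8.9874, -2.2736)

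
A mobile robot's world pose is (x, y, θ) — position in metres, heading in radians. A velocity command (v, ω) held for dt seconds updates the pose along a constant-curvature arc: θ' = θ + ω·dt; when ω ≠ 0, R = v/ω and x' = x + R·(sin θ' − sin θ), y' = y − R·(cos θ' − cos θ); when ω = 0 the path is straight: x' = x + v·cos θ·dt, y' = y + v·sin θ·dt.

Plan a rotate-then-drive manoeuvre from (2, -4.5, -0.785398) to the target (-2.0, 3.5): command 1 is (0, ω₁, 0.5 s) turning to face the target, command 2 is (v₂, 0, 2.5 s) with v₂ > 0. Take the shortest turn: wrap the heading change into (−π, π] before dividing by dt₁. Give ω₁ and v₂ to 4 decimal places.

ω₁ = 5.6397, v₂ = 3.5777

heading to target = atan2(3.5−-4.5, -2−2) = 2.0344
Δθ = wrap(2.0344 − -0.7854) = 2.8198; ω₁ = Δθ/dt₁ = 5.6397
distance = √((-2−2)² + (3.5−-4.5)²) = 8.9443; v₂ = distance/dt₂ = 3.5777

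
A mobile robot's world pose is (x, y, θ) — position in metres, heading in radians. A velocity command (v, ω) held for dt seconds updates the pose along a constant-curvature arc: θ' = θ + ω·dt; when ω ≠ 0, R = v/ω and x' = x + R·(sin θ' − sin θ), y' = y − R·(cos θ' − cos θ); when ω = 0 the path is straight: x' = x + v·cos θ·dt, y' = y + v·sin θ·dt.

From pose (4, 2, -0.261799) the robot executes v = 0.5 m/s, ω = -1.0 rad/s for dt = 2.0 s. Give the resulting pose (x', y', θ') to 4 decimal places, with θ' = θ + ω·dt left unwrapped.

(4.2559, 1.1984, -2.2618)

θ' = -0.2618 + -1.0·2.0 = -2.2618
R = v/ω = 0.5/-1.0 = -0.5000
x' = 4 + -0.5000·(sin -2.2618 − sin -0.2618) = 4.2559
y' = 2 − -0.5000·(cos -2.2618 − cos -0.2618) = 1.1984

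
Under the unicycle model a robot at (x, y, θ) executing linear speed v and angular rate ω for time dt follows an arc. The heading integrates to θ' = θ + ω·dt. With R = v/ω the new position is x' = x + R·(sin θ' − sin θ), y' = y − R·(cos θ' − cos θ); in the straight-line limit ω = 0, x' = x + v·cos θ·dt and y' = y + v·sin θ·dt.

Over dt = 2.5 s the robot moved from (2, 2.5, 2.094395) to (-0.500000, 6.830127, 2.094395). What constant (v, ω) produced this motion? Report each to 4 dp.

v = 2.0000, ω = 0.0000

Δθ = 2.094395 − 2.094395 = 0.000000
ω = Δθ/dt = 0.000000/2.5 = 0.0000
ω = 0 → v = (Δx·cos θ + Δy·sin θ)/dt = 2.0000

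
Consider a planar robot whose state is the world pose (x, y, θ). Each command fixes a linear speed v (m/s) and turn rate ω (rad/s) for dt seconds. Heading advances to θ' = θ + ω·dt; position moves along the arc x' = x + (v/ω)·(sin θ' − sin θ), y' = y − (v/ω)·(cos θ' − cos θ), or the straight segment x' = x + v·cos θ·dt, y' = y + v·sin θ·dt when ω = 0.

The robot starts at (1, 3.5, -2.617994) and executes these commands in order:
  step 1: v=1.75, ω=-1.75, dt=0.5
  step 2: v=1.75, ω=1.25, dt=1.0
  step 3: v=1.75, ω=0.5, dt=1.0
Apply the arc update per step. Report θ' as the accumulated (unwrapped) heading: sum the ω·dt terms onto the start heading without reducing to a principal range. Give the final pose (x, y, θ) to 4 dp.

(-2.1312, 1.4047, -1.7430)

step 1: θ'=-3.4930 (R=-1.0000) → pose (0.1558, 3.4271, -3.4930)
step 2: θ'=-2.2430 (R=1.4000) → pose (-1.4216, 2.9845, -2.2430)
step 3: θ'=-1.7430 (R=3.5000) → pose (-2.1312, 1.4047, -1.7430)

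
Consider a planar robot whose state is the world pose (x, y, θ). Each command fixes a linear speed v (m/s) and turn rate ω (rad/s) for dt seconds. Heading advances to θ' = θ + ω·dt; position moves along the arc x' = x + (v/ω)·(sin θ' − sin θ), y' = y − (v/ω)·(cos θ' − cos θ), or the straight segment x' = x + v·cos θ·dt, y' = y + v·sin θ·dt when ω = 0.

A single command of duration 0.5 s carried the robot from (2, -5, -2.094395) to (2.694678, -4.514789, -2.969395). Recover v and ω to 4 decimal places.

Δθ = -2.969395 − -2.094395 = -0.875000
ω = Δθ/dt = -0.875000/0.5 = -1.7500
R = Δx/(sin θ' − sin θ) = 1.0000
v = R·ω = 1.0000·-1.7500 = -1.7500

v = -1.7500, ω = -1.7500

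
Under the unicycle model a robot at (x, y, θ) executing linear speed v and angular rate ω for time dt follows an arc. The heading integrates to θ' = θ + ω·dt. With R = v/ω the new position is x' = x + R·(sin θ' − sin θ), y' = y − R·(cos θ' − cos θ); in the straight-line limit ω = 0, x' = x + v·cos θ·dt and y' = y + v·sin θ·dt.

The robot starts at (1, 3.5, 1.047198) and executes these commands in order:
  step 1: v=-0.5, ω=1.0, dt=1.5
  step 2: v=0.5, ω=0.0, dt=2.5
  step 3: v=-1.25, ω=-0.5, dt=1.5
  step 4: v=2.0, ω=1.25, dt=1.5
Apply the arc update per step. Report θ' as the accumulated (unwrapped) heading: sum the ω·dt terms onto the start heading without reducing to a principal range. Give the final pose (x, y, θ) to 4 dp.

step 1: θ'=2.5472 (R=-0.5000) → pose (1.1530, 2.8358, 2.5472)
step 2: θ'=2.5472 (straight) → pose (0.1174, 3.5358, 2.5472)
step 3: θ'=1.7972 (R=2.5000) → pose (1.1536, 2.0257, 1.7972)
step 4: θ'=3.6722 (R=1.6000) → pose (-1.2153, 3.0466, 3.6722)

(-1.2153, 3.0466, 3.6722)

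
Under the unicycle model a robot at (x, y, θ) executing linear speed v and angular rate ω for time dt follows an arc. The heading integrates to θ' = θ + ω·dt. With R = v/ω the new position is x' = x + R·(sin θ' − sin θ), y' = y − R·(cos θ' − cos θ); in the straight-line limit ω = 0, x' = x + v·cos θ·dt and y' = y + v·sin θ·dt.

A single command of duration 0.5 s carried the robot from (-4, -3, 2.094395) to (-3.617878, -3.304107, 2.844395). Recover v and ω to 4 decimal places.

Δθ = 2.844395 − 2.094395 = 0.750000
ω = Δθ/dt = 0.750000/0.5 = 1.5000
R = Δx/(sin θ' − sin θ) = -0.6667
v = R·ω = -0.6667·1.5000 = -1.0000

v = -1.0000, ω = 1.5000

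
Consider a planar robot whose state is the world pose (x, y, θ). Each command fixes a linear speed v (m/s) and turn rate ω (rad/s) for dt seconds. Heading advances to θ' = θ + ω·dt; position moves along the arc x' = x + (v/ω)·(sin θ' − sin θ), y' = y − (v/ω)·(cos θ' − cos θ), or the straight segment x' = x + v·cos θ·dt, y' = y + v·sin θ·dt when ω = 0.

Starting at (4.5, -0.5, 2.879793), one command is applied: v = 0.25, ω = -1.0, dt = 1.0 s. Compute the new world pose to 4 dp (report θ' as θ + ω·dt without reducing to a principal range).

(4.3265, -0.3345, 1.8798)

θ' = 2.8798 + -1.0·1.0 = 1.8798
R = v/ω = 0.25/-1.0 = -0.2500
x' = 4.5 + -0.2500·(sin 1.8798 − sin 2.8798) = 4.3265
y' = -0.5 − -0.2500·(cos 1.8798 − cos 2.8798) = -0.3345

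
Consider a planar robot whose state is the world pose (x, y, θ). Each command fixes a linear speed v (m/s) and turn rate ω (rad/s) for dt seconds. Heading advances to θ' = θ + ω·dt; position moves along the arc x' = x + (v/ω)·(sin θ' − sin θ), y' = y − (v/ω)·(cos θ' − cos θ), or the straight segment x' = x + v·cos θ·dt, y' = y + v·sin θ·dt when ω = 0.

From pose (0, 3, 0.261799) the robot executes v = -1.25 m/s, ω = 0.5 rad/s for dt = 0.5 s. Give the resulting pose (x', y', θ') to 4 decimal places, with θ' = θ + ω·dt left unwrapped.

θ' = 0.2618 + 0.5·0.5 = 0.5118
R = v/ω = -1.25/0.5 = -2.5000
x' = 0 + -2.5000·(sin 0.5118 − sin 0.2618) = -0.5773
y' = 3 − -2.5000·(cos 0.5118 − cos 0.2618) = 2.7648

(-0.5773, 2.7648, 0.5118)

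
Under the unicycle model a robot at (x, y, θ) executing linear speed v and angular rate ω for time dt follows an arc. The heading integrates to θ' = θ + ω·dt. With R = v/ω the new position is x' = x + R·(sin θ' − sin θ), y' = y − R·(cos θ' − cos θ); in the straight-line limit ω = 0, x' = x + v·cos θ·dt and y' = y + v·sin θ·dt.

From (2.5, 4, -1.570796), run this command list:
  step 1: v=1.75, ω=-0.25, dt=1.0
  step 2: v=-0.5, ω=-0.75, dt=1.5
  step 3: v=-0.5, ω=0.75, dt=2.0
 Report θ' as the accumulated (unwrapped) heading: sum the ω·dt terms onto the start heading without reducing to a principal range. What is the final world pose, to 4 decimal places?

step 1: θ'=-1.8208 (R=-7.0000) → pose (2.2824, 2.2682, -1.8208)
step 2: θ'=-2.9458 (R=0.6667) → pose (2.7986, 2.7572, -2.9458)
step 3: θ'=-1.4458 (R=-0.6667) → pose (3.3304, 3.4942, -1.4458)

(3.3304, 3.4942, -1.4458)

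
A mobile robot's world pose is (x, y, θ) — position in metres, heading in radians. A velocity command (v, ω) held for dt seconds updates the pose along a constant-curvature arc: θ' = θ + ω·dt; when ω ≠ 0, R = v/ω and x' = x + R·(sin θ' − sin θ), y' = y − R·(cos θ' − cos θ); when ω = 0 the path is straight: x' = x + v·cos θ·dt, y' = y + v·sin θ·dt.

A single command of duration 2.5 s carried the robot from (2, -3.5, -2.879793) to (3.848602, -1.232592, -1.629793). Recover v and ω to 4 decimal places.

Δθ = -1.629793 − -2.879793 = 1.250000
ω = Δθ/dt = 1.250000/2.5 = 0.5000
R = −Δy/(cos θ' − cos θ) = -2.5000
v = R·ω = -2.5000·0.5000 = -1.2500

v = -1.2500, ω = 0.5000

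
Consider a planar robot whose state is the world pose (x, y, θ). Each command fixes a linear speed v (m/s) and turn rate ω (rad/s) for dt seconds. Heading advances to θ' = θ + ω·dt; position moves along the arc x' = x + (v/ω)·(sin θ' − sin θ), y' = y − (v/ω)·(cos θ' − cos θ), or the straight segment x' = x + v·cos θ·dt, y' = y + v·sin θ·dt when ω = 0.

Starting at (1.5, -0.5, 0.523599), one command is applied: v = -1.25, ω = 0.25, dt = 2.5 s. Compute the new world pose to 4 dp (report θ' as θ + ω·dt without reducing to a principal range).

θ' = 0.5236 + 0.25·2.5 = 1.1486
R = v/ω = -1.25/0.25 = -5.0000
x' = 1.5 + -5.0000·(sin 1.1486 − sin 0.5236) = -0.5610
y' = -0.5 − -5.0000·(cos 1.1486 − cos 0.5236) = -2.7813

(-0.5610, -2.7813, 1.1486)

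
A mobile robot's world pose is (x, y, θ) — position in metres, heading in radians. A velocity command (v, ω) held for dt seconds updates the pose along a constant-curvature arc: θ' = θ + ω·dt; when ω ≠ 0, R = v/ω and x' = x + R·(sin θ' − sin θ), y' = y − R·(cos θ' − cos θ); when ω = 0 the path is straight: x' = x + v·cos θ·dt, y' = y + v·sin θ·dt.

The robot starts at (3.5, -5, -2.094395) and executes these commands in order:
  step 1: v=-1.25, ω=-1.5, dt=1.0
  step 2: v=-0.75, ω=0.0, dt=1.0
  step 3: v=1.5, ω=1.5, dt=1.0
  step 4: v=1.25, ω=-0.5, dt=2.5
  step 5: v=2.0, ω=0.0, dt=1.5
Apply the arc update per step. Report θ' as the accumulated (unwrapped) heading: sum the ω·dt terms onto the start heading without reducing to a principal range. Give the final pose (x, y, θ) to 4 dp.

(-1.6500, -5.9892, -3.3444)

step 1: θ'=-3.5944 (R=0.8333) → pose (4.5863, -4.6673, -3.5944)
step 2: θ'=-3.5944 (straight) → pose (5.2607, -4.9954, -3.5944)
step 3: θ'=-2.0944 (R=1.0000) → pose (3.9572, -5.3947, -2.0944)
step 4: θ'=-3.3444 (R=-2.5000) → pose (1.2886, -6.5934, -3.3444)
step 5: θ'=-3.3444 (straight) → pose (-1.6500, -5.9892, -3.3444)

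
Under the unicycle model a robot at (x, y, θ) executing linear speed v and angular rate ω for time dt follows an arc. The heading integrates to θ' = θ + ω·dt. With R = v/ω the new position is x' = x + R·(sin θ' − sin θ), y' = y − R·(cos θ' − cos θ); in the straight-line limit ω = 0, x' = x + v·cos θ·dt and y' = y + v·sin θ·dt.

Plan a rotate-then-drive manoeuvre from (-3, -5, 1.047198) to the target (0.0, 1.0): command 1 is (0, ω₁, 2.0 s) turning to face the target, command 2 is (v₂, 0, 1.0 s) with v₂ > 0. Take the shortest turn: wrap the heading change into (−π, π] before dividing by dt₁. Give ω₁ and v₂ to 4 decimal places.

heading to target = atan2(1−-5, 0−-3) = 1.1071
Δθ = wrap(1.1071 − 1.0472) = 0.0600; ω₁ = Δθ/dt₁ = 0.0300
distance = √((0−-3)² + (1−-5)²) = 6.7082; v₂ = distance/dt₂ = 6.7082

ω₁ = 0.0300, v₂ = 6.7082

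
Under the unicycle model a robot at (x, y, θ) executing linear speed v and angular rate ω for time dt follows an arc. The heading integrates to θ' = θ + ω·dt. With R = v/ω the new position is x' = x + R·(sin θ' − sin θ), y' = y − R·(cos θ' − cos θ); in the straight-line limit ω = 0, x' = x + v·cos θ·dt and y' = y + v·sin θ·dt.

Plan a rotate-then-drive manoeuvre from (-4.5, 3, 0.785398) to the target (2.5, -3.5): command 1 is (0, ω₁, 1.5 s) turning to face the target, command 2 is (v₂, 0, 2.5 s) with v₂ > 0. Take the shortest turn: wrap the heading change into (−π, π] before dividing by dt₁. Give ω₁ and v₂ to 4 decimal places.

heading to target = atan2(-3.5−3, 2.5−-4.5) = -0.7484
Δθ = wrap(-0.7484 − 0.7854) = -1.5338; ω₁ = Δθ/dt₁ = -1.0225
distance = √((2.5−-4.5)² + (-3.5−3)²) = 9.5525; v₂ = distance/dt₂ = 3.8210

ω₁ = -1.0225, v₂ = 3.8210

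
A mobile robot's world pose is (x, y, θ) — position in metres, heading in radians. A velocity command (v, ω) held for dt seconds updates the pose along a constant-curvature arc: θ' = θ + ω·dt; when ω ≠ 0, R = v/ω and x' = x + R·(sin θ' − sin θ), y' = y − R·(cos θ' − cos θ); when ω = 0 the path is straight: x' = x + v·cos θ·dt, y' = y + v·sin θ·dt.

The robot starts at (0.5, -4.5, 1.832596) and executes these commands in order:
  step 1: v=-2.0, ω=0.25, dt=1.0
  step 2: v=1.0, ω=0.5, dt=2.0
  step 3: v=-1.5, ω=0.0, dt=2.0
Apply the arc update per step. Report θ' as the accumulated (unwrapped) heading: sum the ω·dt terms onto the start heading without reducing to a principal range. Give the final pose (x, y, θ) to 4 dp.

step 1: θ'=2.0826 (R=-8.0000) → pose (1.2525, -6.3474, 2.0826)
step 2: θ'=3.0826 (R=2.0000) → pose (-0.3733, -5.3304, 3.0826)
step 3: θ'=3.0826 (straight) → pose (2.6215, -5.5073, 3.0826)

(2.6215, -5.5073, 3.0826)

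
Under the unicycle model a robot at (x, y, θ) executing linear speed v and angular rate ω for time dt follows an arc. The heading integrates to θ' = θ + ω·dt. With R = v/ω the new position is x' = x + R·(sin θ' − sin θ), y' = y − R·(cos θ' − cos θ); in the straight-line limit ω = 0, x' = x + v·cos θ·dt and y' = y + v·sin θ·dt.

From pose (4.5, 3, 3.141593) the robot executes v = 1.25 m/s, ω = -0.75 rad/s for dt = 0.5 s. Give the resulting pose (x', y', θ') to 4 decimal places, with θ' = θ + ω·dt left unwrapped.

(3.8895, 3.1158, 2.7666)

θ' = 3.1416 + -0.75·0.5 = 2.7666
R = v/ω = 1.25/-0.75 = -1.6667
x' = 4.5 + -1.6667·(sin 2.7666 − sin 3.1416) = 3.8895
y' = 3 − -1.6667·(cos 2.7666 − cos 3.1416) = 3.1158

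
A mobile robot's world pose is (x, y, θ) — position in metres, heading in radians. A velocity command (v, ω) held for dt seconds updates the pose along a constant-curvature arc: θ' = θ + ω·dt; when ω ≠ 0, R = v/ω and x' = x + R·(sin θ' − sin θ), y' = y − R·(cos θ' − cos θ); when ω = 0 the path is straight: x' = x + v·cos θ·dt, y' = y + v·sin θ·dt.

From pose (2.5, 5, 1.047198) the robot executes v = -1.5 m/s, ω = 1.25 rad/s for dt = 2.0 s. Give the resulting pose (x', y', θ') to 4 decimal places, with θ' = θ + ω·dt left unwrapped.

(4.0127, 3.2974, 3.5472)

θ' = 1.0472 + 1.25·2.0 = 3.5472
R = v/ω = -1.5/1.25 = -1.2000
x' = 2.5 + -1.2000·(sin 3.5472 − sin 1.0472) = 4.0127
y' = 5 − -1.2000·(cos 3.5472 − cos 1.0472) = 3.2974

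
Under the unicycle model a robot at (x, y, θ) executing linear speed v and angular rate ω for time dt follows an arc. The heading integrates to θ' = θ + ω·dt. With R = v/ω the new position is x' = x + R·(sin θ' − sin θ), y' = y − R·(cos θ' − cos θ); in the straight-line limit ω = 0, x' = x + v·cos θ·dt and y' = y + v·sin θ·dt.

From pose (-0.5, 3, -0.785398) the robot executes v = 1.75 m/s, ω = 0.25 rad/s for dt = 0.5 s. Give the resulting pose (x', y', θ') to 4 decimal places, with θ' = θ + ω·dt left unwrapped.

θ' = -0.7854 + 0.25·0.5 = -0.6604
R = v/ω = 1.75/0.25 = 7.0000
x' = -0.5 + 7.0000·(sin -0.6604 − sin -0.7854) = 0.1557
y' = 3 − 7.0000·(cos -0.6604 − cos -0.7854) = 2.4215

(0.1557, 2.4215, -0.6604)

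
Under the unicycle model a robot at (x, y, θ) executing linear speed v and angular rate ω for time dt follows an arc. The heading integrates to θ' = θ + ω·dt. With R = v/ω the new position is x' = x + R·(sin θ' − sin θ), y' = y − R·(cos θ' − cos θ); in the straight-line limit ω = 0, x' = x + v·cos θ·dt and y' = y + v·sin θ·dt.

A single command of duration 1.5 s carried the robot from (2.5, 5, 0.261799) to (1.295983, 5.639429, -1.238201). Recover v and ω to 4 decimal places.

Δθ = -1.238201 − 0.261799 = -1.500000
ω = Δθ/dt = -1.500000/1.5 = -1.0000
R = Δx/(sin θ' − sin θ) = 1.0000
v = R·ω = 1.0000·-1.0000 = -1.0000

v = -1.0000, ω = -1.0000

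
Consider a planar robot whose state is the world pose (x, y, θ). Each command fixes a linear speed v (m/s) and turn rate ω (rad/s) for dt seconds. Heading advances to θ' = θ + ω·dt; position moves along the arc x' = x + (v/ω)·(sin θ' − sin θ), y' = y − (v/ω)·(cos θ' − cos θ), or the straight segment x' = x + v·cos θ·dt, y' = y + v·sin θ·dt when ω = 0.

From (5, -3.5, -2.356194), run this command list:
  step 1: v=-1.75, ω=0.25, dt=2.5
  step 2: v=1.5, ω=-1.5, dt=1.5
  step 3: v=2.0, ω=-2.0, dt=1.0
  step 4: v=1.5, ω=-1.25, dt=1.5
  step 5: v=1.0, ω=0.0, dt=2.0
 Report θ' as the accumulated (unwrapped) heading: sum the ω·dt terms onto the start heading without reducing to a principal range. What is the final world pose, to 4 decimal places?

step 1: θ'=-1.7312 (R=-7.0000) → pose (6.9604, 0.3318, -1.7312)
step 2: θ'=-3.9812 (R=-1.0000) → pose (5.2289, -0.1763, -3.9812)
step 3: θ'=-5.9812 (R=-1.0000) → pose (5.6758, 1.4462, -5.9812)
step 4: θ'=-7.8562 (R=-1.2000) → pose (7.2327, 0.2979, -7.8562)
step 5: θ'=-7.8562 (straight) → pose (7.2283, -1.7021, -7.8562)

(7.2283, -1.7021, -7.8562)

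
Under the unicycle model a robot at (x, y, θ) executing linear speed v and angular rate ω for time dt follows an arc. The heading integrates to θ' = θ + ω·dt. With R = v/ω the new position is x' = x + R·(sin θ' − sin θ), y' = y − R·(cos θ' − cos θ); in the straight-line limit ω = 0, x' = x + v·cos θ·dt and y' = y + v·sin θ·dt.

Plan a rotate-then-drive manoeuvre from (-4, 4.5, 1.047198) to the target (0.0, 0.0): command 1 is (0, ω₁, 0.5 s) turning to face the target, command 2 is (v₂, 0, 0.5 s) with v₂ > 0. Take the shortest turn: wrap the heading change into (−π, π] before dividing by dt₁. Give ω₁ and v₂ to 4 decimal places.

ω₁ = -3.7827, v₂ = 12.0416

heading to target = atan2(0−4.5, 0−-4) = -0.8442
Δθ = wrap(-0.8442 − 1.0472) = -1.8914; ω₁ = Δθ/dt₁ = -3.7827
distance = √((0−-4)² + (0−4.5)²) = 6.0208; v₂ = distance/dt₂ = 12.0416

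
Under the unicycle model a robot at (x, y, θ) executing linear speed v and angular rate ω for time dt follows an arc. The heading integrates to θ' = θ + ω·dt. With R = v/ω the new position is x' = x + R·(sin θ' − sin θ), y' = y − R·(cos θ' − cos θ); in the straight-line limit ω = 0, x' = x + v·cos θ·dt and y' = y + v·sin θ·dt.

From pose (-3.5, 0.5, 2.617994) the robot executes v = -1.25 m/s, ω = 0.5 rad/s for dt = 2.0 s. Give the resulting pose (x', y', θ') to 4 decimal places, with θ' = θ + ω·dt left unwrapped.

θ' = 2.6180 + 0.5·2.0 = 3.6180
R = v/ω = -1.25/0.5 = -2.5000
x' = -3.5 + -2.5000·(sin 3.6180 − sin 2.6180) = -1.1035
y' = 0.5 − -2.5000·(cos 3.6180 − cos 2.6180) = 0.4434

(-1.1035, 0.4434, 3.6180)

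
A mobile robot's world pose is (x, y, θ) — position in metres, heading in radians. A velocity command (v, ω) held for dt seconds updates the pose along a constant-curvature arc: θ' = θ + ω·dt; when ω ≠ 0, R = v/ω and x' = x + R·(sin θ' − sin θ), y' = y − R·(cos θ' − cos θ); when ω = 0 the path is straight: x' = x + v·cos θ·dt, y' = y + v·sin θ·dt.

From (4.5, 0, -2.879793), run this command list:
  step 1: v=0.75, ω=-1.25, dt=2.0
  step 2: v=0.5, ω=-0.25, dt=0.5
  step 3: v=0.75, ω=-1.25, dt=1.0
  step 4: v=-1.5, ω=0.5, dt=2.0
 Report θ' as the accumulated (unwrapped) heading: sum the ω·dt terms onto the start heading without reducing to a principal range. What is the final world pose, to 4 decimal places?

(1.8585, 1.1627, -5.7548)

step 1: θ'=-5.3798 (R=-0.6000) → pose (3.8734, 0.9509, -5.3798)
step 2: θ'=-5.5048 (R=-2.0000) → pose (4.0400, 1.1371, -5.5048)
step 3: θ'=-6.7548 (R=-0.6000) → pose (4.7339, 1.2444, -6.7548)
step 4: θ'=-5.7548 (R=-3.0000) → pose (1.8585, 1.1627, -5.7548)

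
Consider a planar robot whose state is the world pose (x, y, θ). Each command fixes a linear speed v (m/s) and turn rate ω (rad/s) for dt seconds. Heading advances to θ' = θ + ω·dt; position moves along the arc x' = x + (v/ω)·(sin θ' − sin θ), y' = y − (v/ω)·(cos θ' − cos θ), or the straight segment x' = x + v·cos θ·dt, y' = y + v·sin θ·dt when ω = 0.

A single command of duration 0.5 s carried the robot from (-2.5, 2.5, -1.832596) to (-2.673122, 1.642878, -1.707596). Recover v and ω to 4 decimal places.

v = 1.7500, ω = 0.2500

Δθ = -1.707596 − -1.832596 = 0.125000
ω = Δθ/dt = 0.125000/0.5 = 0.2500
R = −Δy/(cos θ' − cos θ) = 7.0000
v = R·ω = 7.0000·0.2500 = 1.7500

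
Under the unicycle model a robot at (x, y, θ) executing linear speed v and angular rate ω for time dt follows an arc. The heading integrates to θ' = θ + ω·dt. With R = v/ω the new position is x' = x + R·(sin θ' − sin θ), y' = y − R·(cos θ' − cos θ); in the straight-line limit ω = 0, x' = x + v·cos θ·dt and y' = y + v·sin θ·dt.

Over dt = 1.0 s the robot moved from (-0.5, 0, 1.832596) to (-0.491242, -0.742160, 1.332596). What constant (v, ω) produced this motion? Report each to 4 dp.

Δθ = 1.332596 − 1.832596 = -0.500000
ω = Δθ/dt = -0.500000/1.0 = -0.5000
R = −Δy/(cos θ' − cos θ) = 1.5000
v = R·ω = 1.5000·-0.5000 = -0.7500

v = -0.7500, ω = -0.5000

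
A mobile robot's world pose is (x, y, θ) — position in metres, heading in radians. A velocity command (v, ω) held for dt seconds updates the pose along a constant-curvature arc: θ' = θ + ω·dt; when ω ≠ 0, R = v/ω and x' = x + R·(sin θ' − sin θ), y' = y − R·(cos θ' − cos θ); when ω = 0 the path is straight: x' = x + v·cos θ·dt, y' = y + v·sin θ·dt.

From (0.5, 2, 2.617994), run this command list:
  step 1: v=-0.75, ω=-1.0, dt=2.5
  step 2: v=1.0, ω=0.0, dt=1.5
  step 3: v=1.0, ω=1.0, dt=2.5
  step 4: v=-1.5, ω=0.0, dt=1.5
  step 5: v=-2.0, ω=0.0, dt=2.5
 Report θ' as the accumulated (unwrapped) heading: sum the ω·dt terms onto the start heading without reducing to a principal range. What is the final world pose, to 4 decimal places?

(8.3638, -0.9837, 2.6180)

step 1: θ'=0.1180 (R=0.7500) → pose (0.2133, 0.6057, 0.1180)
step 2: θ'=0.1180 (straight) → pose (1.7029, 0.7823, 0.1180)
step 3: θ'=2.6180 (R=1.0000) → pose (2.0851, 2.6413, 2.6180)
step 4: θ'=2.6180 (straight) → pose (4.0337, 1.5163, 2.6180)
step 5: θ'=2.6180 (straight) → pose (8.3638, -0.9837, 2.6180)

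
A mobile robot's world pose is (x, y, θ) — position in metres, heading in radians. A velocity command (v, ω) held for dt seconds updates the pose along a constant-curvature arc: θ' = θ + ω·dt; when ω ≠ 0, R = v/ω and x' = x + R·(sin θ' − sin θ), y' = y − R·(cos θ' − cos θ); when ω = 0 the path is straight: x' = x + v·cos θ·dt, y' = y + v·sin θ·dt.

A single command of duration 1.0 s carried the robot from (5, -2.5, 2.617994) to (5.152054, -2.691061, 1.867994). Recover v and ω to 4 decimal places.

Δθ = 1.867994 − 2.617994 = -0.750000
ω = Δθ/dt = -0.750000/1.0 = -0.7500
R = −Δy/(cos θ' − cos θ) = 0.3333
v = R·ω = 0.3333·-0.7500 = -0.2500

v = -0.2500, ω = -0.7500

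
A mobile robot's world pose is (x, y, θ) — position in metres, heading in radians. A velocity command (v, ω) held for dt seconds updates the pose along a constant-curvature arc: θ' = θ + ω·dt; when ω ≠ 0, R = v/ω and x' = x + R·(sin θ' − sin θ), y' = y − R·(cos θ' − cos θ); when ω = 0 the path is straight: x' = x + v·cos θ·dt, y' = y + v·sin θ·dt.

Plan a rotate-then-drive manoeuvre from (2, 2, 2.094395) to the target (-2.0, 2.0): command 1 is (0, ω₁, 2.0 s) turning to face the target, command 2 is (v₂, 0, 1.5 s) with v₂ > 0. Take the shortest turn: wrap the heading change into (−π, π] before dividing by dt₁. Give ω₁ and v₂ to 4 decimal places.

heading to target = atan2(2−2, -2−2) = 3.1416
Δθ = wrap(3.1416 − 2.0944) = 1.0472; ω₁ = Δθ/dt₁ = 0.5236
distance = √((-2−2)² + (2−2)²) = 4.0000; v₂ = distance/dt₂ = 2.6667

ω₁ = 0.5236, v₂ = 2.6667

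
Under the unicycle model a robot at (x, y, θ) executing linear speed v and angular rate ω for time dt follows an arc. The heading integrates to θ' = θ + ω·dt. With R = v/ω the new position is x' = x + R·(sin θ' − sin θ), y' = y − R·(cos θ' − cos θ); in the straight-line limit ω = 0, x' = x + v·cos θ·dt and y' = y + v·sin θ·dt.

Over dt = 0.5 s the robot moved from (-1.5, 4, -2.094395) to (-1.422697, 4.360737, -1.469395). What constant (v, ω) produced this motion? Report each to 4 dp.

v = -0.7500, ω = 1.2500

Δθ = -1.469395 − -2.094395 = 0.625000
ω = Δθ/dt = 0.625000/0.5 = 1.2500
R = −Δy/(cos θ' − cos θ) = -0.6000
v = R·ω = -0.6000·1.2500 = -0.7500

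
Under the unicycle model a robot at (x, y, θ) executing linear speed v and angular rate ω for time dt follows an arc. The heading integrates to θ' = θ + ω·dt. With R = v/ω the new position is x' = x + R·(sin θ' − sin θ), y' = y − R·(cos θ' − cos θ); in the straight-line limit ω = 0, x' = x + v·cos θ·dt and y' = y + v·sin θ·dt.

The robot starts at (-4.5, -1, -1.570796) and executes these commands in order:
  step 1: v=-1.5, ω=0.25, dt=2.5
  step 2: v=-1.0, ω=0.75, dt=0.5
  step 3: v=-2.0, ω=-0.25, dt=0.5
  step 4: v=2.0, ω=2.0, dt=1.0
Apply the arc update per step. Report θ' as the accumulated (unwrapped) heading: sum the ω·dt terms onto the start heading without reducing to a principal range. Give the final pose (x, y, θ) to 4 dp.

(-5.1950, 3.9479, 1.3042)

step 1: θ'=-0.9458 (R=-6.0000) → pose (-5.6342, 2.5106, -0.9458)
step 2: θ'=-0.5708 (R=-1.3333) → pose (-5.9951, 2.8524, -0.5708)
step 3: θ'=-0.6958 (R=8.0000) → pose (-6.8007, 3.4438, -0.6958)
step 4: θ'=1.3042 (R=1.0000) → pose (-5.1950, 3.9479, 1.3042)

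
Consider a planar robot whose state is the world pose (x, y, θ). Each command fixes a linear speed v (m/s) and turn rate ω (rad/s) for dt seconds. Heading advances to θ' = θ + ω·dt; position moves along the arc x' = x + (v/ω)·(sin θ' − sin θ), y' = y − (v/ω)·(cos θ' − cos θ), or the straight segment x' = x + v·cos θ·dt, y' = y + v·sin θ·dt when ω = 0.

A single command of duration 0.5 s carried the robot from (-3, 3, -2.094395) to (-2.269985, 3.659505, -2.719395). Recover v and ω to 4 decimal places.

v = -2.0000, ω = -1.2500

Δθ = -2.719395 − -2.094395 = -0.625000
ω = Δθ/dt = -0.625000/0.5 = -1.2500
R = Δx/(sin θ' − sin θ) = 1.6000
v = R·ω = 1.6000·-1.2500 = -2.0000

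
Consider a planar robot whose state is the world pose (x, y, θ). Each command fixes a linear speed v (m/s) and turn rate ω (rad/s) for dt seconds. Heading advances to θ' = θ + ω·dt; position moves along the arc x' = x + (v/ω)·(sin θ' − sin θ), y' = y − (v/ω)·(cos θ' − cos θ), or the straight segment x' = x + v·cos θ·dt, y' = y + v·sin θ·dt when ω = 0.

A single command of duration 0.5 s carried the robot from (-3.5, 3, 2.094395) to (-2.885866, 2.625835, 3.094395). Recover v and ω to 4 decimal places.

v = -1.5000, ω = 2.0000

Δθ = 3.094395 − 2.094395 = 1.000000
ω = Δθ/dt = 1.000000/0.5 = 2.0000
R = Δx/(sin θ' − sin θ) = -0.7500
v = R·ω = -0.7500·2.0000 = -1.5000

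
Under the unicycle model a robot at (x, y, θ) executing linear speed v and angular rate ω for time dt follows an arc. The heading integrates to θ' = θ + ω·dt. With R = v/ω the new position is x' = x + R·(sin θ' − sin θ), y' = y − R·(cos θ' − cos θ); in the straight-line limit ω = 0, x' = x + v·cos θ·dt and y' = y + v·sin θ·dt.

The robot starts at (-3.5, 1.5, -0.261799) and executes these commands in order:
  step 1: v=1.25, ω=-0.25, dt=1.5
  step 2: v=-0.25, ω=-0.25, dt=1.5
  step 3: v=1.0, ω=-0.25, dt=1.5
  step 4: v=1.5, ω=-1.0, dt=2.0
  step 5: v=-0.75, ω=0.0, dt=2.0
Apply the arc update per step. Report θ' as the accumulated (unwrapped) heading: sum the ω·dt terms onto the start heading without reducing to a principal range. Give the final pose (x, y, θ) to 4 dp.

step 1: θ'=-0.6368 (R=-5.0000) → pose (-1.8210, 0.6904, -0.6368)
step 2: θ'=-1.0118 (R=1.0000) → pose (-2.0741, 0.9641, -1.0118)
step 3: θ'=-1.3868 (R=-4.0000) → pose (-1.5328, -0.4254, -1.3868)
step 4: θ'=-3.3868 (R=-1.5000) → pose (-3.3716, -2.1550, -3.3868)
step 5: θ'=-3.3868 (straight) → pose (-1.9165, -2.5192, -3.3868)

(-1.9165, -2.5192, -3.3868)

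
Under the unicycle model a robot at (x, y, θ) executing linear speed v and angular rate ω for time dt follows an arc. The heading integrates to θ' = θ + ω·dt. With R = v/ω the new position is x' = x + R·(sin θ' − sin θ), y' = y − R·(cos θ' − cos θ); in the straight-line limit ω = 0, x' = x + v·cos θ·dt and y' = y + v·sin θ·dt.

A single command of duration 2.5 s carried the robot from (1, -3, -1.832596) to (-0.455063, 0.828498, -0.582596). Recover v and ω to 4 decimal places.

v = -1.7500, ω = 0.5000

Δθ = -0.582596 − -1.832596 = 1.250000
ω = Δθ/dt = 1.250000/2.5 = 0.5000
R = −Δy/(cos θ' − cos θ) = -3.5000
v = R·ω = -3.5000·0.5000 = -1.7500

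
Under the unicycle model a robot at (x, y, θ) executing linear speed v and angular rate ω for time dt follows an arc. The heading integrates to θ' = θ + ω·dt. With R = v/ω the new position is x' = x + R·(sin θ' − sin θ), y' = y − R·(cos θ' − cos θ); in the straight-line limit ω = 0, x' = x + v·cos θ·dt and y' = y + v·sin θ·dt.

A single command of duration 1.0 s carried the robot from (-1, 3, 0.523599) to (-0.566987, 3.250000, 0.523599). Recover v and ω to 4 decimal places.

v = 0.5000, ω = 0.0000

Δθ = 0.523599 − 0.523599 = 0.000000
ω = Δθ/dt = 0.000000/1.0 = 0.0000
ω = 0 → v = (Δx·cos θ + Δy·sin θ)/dt = 0.5000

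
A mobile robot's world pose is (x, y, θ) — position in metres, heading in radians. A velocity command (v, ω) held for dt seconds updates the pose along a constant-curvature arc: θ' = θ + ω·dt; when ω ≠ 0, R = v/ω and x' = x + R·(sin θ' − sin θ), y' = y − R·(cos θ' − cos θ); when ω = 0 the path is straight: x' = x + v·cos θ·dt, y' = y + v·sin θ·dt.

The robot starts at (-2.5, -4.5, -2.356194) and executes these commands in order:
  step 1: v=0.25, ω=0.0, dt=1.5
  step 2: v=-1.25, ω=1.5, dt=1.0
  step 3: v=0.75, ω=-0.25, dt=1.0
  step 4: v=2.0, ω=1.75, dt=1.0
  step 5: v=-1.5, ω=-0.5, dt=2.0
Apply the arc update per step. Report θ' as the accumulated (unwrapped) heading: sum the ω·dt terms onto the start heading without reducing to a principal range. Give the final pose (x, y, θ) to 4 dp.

step 1: θ'=-2.3562 (straight) → pose (-2.7652, -4.7652, -2.3562)
step 2: θ'=-0.8562 (R=-0.8333) → pose (-2.7250, -3.6298, -0.8562)
step 3: θ'=-1.1062 (R=-3.0000) → pose (-2.3090, -4.2516, -1.1062)
step 4: θ'=0.6438 (R=1.1429) → pose (-0.6013, -4.6536, 0.6438)
step 5: θ'=-0.3562 (R=3.0000) → pose (-3.4482, -5.0658, -0.3562)

(-3.4482, -5.0658, -0.3562)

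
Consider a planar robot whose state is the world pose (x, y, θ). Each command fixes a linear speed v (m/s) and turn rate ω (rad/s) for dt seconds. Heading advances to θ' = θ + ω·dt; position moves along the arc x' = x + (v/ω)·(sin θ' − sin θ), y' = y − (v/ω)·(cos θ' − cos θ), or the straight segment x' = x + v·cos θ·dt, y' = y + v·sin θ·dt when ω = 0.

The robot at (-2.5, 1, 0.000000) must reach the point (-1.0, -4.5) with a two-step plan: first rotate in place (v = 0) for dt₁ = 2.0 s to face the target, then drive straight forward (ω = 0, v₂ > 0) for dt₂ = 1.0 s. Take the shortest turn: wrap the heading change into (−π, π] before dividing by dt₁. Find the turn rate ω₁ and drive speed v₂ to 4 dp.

ω₁ = -0.6523, v₂ = 5.7009

heading to target = atan2(-4.5−1, -1−-2.5) = -1.3045
Δθ = wrap(-1.3045 − 0.0000) = -1.3045; ω₁ = Δθ/dt₁ = -0.6523
distance = √((-1−-2.5)² + (-4.5−1)²) = 5.7009; v₂ = distance/dt₂ = 5.7009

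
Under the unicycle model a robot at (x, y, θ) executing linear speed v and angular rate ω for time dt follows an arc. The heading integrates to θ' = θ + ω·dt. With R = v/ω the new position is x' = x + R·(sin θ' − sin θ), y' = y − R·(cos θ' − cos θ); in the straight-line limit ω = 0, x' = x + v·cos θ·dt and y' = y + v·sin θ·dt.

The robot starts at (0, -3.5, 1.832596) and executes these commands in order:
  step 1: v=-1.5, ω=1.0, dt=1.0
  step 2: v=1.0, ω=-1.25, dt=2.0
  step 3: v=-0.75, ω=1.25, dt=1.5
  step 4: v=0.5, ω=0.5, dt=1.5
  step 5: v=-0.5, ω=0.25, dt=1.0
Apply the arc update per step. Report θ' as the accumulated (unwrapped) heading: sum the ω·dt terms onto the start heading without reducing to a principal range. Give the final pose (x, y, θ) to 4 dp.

step 1: θ'=2.8326 (R=-1.5000) → pose (0.9927, -4.5407, 2.8326)
step 2: θ'=0.3326 (R=-0.8000) → pose (0.9748, -3.0225, 0.3326)
step 3: θ'=2.2076 (R=-0.6000) → pose (0.6883, -3.9464, 2.2076)
step 4: θ'=2.9576 (R=1.0000) → pose (0.0673, -3.5579, 2.9576)
step 5: θ'=3.2076 (R=-2.0000) → pose (0.5651, -3.5873, 3.2076)

(0.5651, -3.5873, 3.2076)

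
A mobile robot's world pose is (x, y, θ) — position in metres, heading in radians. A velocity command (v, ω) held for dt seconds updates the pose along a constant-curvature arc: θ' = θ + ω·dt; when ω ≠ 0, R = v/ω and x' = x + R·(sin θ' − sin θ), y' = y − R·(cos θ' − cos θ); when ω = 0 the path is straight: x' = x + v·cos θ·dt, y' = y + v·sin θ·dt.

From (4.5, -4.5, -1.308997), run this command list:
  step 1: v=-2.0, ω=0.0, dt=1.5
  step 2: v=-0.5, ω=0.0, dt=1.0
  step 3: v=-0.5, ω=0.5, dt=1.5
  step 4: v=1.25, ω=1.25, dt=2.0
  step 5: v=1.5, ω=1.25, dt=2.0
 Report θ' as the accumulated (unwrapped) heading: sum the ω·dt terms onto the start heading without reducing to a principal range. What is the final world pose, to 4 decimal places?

step 1: θ'=-1.3090 (straight) → pose (3.7235, -1.6022, -1.3090)
step 2: θ'=-1.3090 (straight) → pose (3.5941, -1.1193, -1.3090)
step 3: θ'=-0.5590 (R=-1.0000) → pose (3.1585, -0.5303, -0.5590)
step 4: θ'=1.9410 (R=1.0000) → pose (4.6211, 0.6793, 1.9410)
step 5: θ'=4.4410 (R=1.2000) → pose (2.3463, 0.5668, 4.4410)

(2.3463, 0.5668, 4.4410)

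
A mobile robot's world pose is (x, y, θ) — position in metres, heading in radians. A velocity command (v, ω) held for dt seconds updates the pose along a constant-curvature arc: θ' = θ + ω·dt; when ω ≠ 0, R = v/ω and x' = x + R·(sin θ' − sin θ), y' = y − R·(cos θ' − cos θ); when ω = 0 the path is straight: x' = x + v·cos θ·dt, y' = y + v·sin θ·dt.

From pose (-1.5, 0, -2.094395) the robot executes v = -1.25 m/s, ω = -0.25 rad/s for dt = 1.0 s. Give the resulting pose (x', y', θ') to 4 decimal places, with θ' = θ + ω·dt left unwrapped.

θ' = -2.0944 + -0.25·1.0 = -2.3444
R = v/ω = -1.25/-0.25 = 5.0000
x' = -1.5 + 5.0000·(sin -2.3444 − sin -2.0944) = -0.7469
y' = 0 − 5.0000·(cos -2.3444 − cos -2.0944) = 0.9936

(-0.7469, 0.9936, -2.3444)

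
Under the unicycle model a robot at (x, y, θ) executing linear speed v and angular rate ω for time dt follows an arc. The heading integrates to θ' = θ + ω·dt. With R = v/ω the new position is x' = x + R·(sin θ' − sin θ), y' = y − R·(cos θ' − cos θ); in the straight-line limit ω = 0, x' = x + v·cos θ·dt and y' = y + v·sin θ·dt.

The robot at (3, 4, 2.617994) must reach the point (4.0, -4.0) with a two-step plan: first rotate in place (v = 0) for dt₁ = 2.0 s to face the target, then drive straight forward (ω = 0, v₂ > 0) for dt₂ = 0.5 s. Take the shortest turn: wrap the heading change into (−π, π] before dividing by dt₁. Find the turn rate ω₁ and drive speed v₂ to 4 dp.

heading to target = atan2(-4−4, 4−3) = -1.4464
Δθ = wrap(-1.4464 − 2.6180) = 2.2187; ω₁ = Δθ/dt₁ = 1.1094
distance = √((4−3)² + (-4−4)²) = 8.0623; v₂ = distance/dt₂ = 16.1245

ω₁ = 1.1094, v₂ = 16.1245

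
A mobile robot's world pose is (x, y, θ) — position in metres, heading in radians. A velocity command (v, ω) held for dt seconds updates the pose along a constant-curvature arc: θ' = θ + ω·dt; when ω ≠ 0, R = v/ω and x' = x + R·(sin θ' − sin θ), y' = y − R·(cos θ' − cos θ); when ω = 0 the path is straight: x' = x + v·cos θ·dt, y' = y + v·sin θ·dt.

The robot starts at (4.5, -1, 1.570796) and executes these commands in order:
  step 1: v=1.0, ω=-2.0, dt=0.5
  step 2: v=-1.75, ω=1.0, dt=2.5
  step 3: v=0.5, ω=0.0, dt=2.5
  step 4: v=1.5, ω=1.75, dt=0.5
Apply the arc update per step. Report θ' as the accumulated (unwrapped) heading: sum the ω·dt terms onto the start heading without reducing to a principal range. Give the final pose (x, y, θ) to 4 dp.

step 1: θ'=0.5708 (R=-0.5000) → pose (4.7298, -0.5793, 0.5708)
step 2: θ'=3.0708 (R=-1.7500) → pose (5.5516, -3.7975, 3.0708)
step 3: θ'=3.0708 (straight) → pose (4.3047, -3.7090, 3.0708)
step 4: θ'=3.9458 (R=0.8571) → pose (3.6267, -3.9694, 3.9458)

(3.6267, -3.9694, 3.9458)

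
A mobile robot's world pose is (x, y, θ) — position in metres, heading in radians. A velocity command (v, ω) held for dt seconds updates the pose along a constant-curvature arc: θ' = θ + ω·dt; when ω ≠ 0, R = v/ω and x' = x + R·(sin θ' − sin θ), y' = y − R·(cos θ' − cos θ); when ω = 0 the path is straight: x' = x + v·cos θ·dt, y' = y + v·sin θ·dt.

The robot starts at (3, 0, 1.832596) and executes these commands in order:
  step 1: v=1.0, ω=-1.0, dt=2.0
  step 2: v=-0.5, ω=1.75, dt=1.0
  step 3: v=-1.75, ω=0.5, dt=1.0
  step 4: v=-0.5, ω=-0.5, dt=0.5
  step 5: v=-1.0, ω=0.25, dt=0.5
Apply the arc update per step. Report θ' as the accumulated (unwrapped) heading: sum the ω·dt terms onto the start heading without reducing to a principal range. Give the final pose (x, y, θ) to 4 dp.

step 1: θ'=-0.1674 (R=-1.0000) → pose (4.1325, 1.2448, -0.1674)
step 2: θ'=1.5826 (R=-0.2857) → pose (3.7992, 0.9597, 1.5826)
step 3: θ'=2.0826 (R=-3.5000) → pose (4.2475, -0.7131, 2.0826)
step 4: θ'=1.8326 (R=1.0000) → pose (4.3415, -0.9440, 1.8326)
step 5: θ'=1.9576 (R=-4.0000) → pose (4.5008, -1.4176, 1.9576)

(4.5008, -1.4176, 1.9576)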